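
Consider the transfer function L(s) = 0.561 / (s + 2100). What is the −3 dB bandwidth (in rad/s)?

For a single-pole low-pass, the −3 dB point is at the pole: ω = 2100 rad/s.

2100 rad/s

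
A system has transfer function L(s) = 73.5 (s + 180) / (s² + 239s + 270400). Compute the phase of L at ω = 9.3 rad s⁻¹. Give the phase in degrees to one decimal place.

∠(j9.3 + 180) = arctan(9.3/180) = 2.96°
∠[(j9.3)² + 239(j9.3) + 270400] = ∠[2.7031e+05 + j2222.7] = 0.47°
∠L(j9.3) = 2.96° − 0.47° = 2.49°

2.5°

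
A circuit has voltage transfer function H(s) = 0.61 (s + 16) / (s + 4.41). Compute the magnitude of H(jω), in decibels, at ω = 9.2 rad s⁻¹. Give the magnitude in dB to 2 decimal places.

|j9.2 + 16| = √(9.2² + 16²) = 18.46
|j9.2 + 4.41| = √(9.2² + 4.41²) = 10.2
|H(j9.2)| = 0.61 × 18.46 / 10.2 = 1.1035
20 log₁₀(1.1035) = 0.856 dB

0.86 dB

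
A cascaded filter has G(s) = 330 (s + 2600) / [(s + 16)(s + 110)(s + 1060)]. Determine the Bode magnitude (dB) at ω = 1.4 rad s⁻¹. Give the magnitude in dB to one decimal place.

-6.8 dB

|j1.4 + 2600| = √(1.4² + 2600²) = 2600
|j1.4 + 16| = √(1.4² + 16²) = 16.06
|j1.4 + 110| = √(1.4² + 110²) = 110
|j1.4 + 1060| = √(1.4² + 1060²) = 1060
|G(j1.4)| = 330 × 2600 / (16.06 × 110 × 1060) = 0.45812
20 log₁₀(0.45812) = -6.78 dB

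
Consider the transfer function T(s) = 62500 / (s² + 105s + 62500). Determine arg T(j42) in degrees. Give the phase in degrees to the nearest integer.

-4°

∠[(j42)² + 105(j42) + 62500] = ∠[60736 + j4410] = 4.15°
∠T(j42) = −4.15° = -4.15°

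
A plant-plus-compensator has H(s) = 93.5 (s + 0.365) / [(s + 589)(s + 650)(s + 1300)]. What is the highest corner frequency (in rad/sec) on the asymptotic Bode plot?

1300 rad/sec

Break frequencies occur at each pole and zero magnitude: 0.365 rad/sec, 589 rad/sec, 650 rad/sec, 1300 rad/sec.
The highest is 1300 rad/sec.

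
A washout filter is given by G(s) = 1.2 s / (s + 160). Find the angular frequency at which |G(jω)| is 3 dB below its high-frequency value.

For a single-pole high-pass, the −3 dB point is at the pole: ω = 160 rad/s.

160 rad/s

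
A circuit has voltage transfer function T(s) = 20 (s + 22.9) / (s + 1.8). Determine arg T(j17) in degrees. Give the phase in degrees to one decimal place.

∠(j17 + 22.9) = arctan(17/22.9) = 36.59°
∠(j17 + 1.8) = arctan(17/1.8) = 83.96°
∠T(j17) = 36.59° − 83.96° = -47.37°

-47.4 deg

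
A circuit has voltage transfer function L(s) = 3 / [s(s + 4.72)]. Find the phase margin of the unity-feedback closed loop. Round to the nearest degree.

Gain crossover: |L(jω)| = 1 at ω ≈ 0.63 rad/sec.
∠L(j0.63) = −90° − arctan(0.63/4.72) ≈ -97.60°
PM = 180° + (-97.60°) = 82.40°

82°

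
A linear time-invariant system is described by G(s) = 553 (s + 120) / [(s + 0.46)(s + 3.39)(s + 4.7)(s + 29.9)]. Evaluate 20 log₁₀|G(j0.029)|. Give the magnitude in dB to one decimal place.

|j0.029 + 120| = √(0.029² + 120²) = 120
|j0.029 + 0.46| = √(0.029² + 0.46²) = 0.4609
|j0.029 + 3.39| = √(0.029² + 3.39²) = 3.39
|j0.029 + 4.7| = √(0.029² + 4.7²) = 4.7
|j0.029 + 29.9| = √(0.029² + 29.9²) = 29.9
|G(j0.029)| = 553 × 120 / (0.4609 × 3.39 × 4.7 × 29.9) = 302.2
20 log₁₀(302.2) = 49.61 dB

49.6 dB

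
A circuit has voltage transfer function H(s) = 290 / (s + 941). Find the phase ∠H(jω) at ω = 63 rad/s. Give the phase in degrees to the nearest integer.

∠(j63 + 941) = arctan(63/941) = 3.83°
∠H(j63) = −3.83° = -3.83°

-4°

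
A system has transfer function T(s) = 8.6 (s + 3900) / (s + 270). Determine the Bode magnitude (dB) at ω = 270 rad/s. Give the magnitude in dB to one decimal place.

|j270 + 3900| = √(270² + 3900²) = 3909
|j270 + 270| = √(270² + 270²) = 381.8
|T(j270)| = 8.6 × 3909 / 381.8 = 88.049
20 log₁₀(88.049) = 38.89 dB

38.9 dB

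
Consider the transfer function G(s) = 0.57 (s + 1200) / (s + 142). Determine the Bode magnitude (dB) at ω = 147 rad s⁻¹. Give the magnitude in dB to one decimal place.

10.6 dB

|j147 + 1200| = √(147² + 1200²) = 1209
|j147 + 142| = √(147² + 142²) = 204.4
|G(j147)| = 0.57 × 1209 / 204.4 = 3.3717
20 log₁₀(3.3717) = 10.56 dB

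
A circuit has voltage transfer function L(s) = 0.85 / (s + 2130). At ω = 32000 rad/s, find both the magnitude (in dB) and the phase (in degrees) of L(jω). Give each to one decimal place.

|j32000 + 2130| = √(32000² + 2130²) = 3.207e+04
|L(j32000)| = 0.85 / 3.207e+04 = 2.6504e-05
20 log₁₀(2.6504e-05) = -91.53 dB
∠(j32000 + 2130) = arctan(32000/2130) = 86.19°
∠L(j32000) = −86.19° = -86.19°

|L| = -91.5 dB, ∠L = -86.2°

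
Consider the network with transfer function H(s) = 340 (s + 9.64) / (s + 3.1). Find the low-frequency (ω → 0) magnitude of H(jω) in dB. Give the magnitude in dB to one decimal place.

H(0) = 340 × 9.64 / 3.1 = 1057.3
20 log₁₀(1057.3) = 60.48 dB

60.5 dB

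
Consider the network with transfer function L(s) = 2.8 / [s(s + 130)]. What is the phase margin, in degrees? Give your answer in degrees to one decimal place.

90.0 deg

Gain crossover: |L(jω)| = 1 at ω ≈ 0.0215 rad/s.
∠L(j0.0215) = −90° − arctan(0.0215/130) ≈ -90.01°
PM = 180° + (-90.01°) = 89.99°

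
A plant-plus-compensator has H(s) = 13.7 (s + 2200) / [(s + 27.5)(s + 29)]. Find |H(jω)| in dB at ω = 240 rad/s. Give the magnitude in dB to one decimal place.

-5.7 dB

|j240 + 2200| = √(240² + 2200²) = 2213
|j240 + 27.5| = √(240² + 27.5²) = 241.6
|j240 + 29| = √(240² + 29²) = 241.7
|H(j240)| = 13.7 × 2213 / (241.6 × 241.7) = 0.51917
20 log₁₀(0.51917) = -5.69 dB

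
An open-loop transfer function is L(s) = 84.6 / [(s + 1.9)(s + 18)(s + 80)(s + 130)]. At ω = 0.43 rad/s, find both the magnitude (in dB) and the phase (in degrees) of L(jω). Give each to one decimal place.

|L| = -72.7 dB, ∠L = -14.6°

|j0.43 + 1.9| = √(0.43² + 1.9²) = 1.948
|j0.43 + 18| = √(0.43² + 18²) = 18.01
|j0.43 + 80| = √(0.43² + 80²) = 80
|j0.43 + 130| = √(0.43² + 130²) = 130
|L(j0.43)| = 84.6 / (1.948 × 18.01 × 80 × 130) = 0.00023192
20 log₁₀(0.00023192) = -72.69 dB
∠(j0.43 + 1.9) = arctan(0.43/1.9) = 12.75°
∠(j0.43 + 18) = arctan(0.43/18) = 1.37°
∠(j0.43 + 80) = arctan(0.43/80) = 0.31°
∠(j0.43 + 130) = arctan(0.43/130) = 0.19°
∠L(j0.43) = − (12.75° + 1.37° + 0.31° + 0.19°) = -14.62°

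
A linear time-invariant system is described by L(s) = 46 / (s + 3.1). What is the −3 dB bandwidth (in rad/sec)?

For a single-pole low-pass, the −3 dB point is at the pole: ω = 3.1 rad/sec.

3.1 rad/sec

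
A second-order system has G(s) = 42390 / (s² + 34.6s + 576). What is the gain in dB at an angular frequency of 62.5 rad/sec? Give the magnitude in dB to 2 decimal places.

20.57 dB

|(j62.5)² + 34.6(j62.5) + 576| = |-3330.2 + j2162.5| = 3971
|G(j62.5)| = 42390 / 3971 = 10.676
20 log₁₀(10.676) = 20.568 dB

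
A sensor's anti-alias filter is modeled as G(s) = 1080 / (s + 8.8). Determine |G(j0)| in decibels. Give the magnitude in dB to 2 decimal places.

41.78 dB

G(0) = 1080 / 8.8 = 122.73
20 log₁₀(122.73) = 41.779 dB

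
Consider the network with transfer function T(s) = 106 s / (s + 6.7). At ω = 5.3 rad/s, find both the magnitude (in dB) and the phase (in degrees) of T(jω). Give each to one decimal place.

|T| = 36.4 dB, ∠T = 51.7°

|j5.3| = 5.3
|j5.3 + 6.7| = √(5.3² + 6.7²) = 8.543
|T(j5.3)| = 106 × 5.3 / 8.543 = 65.763
20 log₁₀(65.763) = 36.36 dB
∠(j5.3) = 90.00°
∠(j5.3 + 6.7) = arctan(5.3/6.7) = 38.35°
∠T(j5.3) = 90.00° − 38.35° = 51.65°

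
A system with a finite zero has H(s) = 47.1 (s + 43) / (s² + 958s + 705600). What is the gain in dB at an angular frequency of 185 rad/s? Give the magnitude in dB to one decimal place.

-37.8 dB

|j185 + 43| = √(185² + 43²) = 189.9
|(j185)² + 958(j185) + 705600| = |6.7138e+05 + j1.7723e+05| = 6.944e+05
|H(j185)| = 47.1 × 189.9 / 6.944e+05 = 0.012883
20 log₁₀(0.012883) = -37.80 dB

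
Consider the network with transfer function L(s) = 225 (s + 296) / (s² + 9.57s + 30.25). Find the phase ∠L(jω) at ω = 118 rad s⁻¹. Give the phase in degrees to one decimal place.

∠(j118 + 296) = arctan(118/296) = 21.73°
∠[(j118)² + 9.57(j118) + 30.25] = ∠[-13894 + j1129.3] = 175.35°
∠L(j118) = 21.73° − 175.35° = -153.62°

-153.6°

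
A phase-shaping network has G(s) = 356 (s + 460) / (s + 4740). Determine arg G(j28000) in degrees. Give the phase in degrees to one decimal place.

∠(j28000 + 460) = arctan(28000/460) = 89.06°
∠(j28000 + 4740) = arctan(28000/4740) = 80.39°
∠G(j28000) = 89.06° − 80.39° = 8.67°

8.7°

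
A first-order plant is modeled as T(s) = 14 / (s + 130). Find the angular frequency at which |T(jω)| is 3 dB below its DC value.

130 rad/sec

For a single-pole low-pass, the −3 dB point is at the pole: ω = 130 rad/sec.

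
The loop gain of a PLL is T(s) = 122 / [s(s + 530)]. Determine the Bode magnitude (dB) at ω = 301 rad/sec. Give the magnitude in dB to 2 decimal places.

-63.54 dB

|j301 + 530| = √(301² + 530²) = 609.5
|j301| = 301
|T(j301)| = 122 / (609.5 × 301) = 0.00066499
20 log₁₀(0.00066499) = -63.544 dB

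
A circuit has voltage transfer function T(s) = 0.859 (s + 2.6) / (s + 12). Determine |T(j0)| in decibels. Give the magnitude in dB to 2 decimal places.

-14.60 dB

T(0) = 0.859 × 2.6 / 12 = 0.18612
20 log₁₀(0.18612) = -14.604 dB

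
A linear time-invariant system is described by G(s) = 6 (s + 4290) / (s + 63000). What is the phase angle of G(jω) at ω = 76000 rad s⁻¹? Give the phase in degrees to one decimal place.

36.4 deg

∠(j76000 + 4290) = arctan(76000/4290) = 86.77°
∠(j76000 + 63000) = arctan(76000/63000) = 50.34°
∠G(j76000) = 86.77° − 50.34° = 36.43°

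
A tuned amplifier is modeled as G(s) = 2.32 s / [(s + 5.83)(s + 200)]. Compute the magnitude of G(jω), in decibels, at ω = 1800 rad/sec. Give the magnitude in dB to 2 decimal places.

-57.85 dB

|j1800| = 1800
|j1800 + 5.83| = √(1800² + 5.83²) = 1800
|j1800 + 200| = √(1800² + 200²) = 1811
|G(j1800)| = 2.32 × 1800 / (1800 × 1811) = 0.001281
20 log₁₀(0.001281) = -57.849 dB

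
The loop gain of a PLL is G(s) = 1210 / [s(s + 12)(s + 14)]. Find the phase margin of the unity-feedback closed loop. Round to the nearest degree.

Gain crossover: |G(jω)| = 1 at ω ≈ 5.94 rad/s.
∠G(j5.94) = −90° − arctan(5.94/12) − arctan(5.94/14) ≈ -139.34°
PM = 180° + (-139.34°) = 40.66°

41°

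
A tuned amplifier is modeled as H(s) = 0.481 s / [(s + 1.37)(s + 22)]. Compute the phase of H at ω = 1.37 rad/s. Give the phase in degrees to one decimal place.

41.4°

∠(j1.37) = 90.00°
∠(j1.37 + 1.37) = arctan(1.37/1.37) = 45.00°
∠(j1.37 + 22) = arctan(1.37/22) = 3.56°
∠H(j1.37) = 90.00° − (45.00° + 3.56°) = 41.44°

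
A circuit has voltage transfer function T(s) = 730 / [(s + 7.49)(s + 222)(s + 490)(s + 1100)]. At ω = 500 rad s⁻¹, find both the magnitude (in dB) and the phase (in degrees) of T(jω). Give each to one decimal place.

|T| = -170.0 dB, ∠T = -225.2°

|j500 + 7.49| = √(500² + 7.49²) = 500.1
|j500 + 222| = √(500² + 222²) = 547.1
|j500 + 490| = √(500² + 490²) = 700.1
|j500 + 1100| = √(500² + 1100²) = 1208
|T(j500)| = 730 / (500.1 × 547.1 × 700.1 × 1208) = 3.1546e-09
20 log₁₀(3.1546e-09) = -170.02 dB
∠(j500 + 7.49) = arctan(500/7.49) = 89.14°
∠(j500 + 222) = arctan(500/222) = 66.06°
∠(j500 + 490) = arctan(500/490) = 45.58°
∠(j500 + 1100) = arctan(500/1100) = 24.44°
∠T(j500) = − (89.14° + 66.06° + 45.58° + 24.44°) = -225.22°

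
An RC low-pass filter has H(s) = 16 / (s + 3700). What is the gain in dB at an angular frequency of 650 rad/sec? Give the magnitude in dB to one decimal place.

|j650 + 3700| = √(650² + 3700²) = 3757
|H(j650)| = 16 / 3757 = 0.0042591
20 log₁₀(0.0042591) = -47.41 dB

-47.4 dB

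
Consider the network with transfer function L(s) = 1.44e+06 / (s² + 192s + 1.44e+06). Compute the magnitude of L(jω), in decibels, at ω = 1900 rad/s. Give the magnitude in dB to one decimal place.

|(j1900)² + 192(j1900) + 1.44e+06| = |-2.17e+06 + j3.648e+05| = 2.2e+06
|L(j1900)| = 1.44e+06 / 2.2e+06 = 0.65441
20 log₁₀(0.65441) = -3.68 dB

-3.7 dB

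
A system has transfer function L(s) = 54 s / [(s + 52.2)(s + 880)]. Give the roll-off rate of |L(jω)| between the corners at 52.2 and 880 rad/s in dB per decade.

0 dB/decade

In this band the factors already past their corner are: 1 differentiator zero, pole at 52.2; net slope = 0 dB/decade.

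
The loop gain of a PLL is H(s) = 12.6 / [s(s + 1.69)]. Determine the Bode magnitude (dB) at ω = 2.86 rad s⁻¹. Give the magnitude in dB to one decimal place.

|j2.86 + 1.69| = √(2.86² + 1.69²) = 3.322
|j2.86| = 2.86
|H(j2.86)| = 12.6 / (3.322 × 2.86) = 1.3262
20 log₁₀(1.3262) = 2.45 dB

2.5 dB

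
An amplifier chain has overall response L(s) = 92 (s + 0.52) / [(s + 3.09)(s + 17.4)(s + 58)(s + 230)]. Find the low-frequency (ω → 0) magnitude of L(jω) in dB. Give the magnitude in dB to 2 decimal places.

L(0) = 92 × 0.52 / (3.09 × 17.4 × 58 × 230) = 6.67e-05
20 log₁₀(6.67e-05) = -83.517 dB

-83.52 dB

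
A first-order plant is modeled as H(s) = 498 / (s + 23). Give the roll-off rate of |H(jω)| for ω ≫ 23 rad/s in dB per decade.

-20 dB/decade

With 0 zeros and 1 pole, the high-frequency asymptotic slope is 20 × (0 − 1) = -20 dB/decade.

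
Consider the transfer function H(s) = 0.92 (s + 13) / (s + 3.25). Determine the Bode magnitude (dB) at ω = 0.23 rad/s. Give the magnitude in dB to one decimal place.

11.3 dB

|j0.23 + 13| = √(0.23² + 13²) = 13
|j0.23 + 3.25| = √(0.23² + 3.25²) = 3.258
|H(j0.23)| = 0.92 × 13 / 3.258 = 3.6714
20 log₁₀(3.6714) = 11.30 dB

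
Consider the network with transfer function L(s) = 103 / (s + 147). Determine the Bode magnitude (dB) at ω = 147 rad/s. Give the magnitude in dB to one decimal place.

-6.1 dB

|j147 + 147| = √(147² + 147²) = 207.9
|L(j147)| = 103 / 207.9 = 0.49546
20 log₁₀(0.49546) = -6.10 dB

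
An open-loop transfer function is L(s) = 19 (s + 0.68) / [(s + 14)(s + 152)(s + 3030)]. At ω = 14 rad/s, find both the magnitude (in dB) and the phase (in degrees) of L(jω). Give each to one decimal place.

|j14 + 0.68| = √(14² + 0.68²) = 14.02
|j14 + 14| = √(14² + 14²) = 19.8
|j14 + 152| = √(14² + 152²) = 152.6
|j14 + 3030| = √(14² + 3030²) = 3030
|L(j14)| = 19 × 14.02 / (19.8 × 152.6 × 3030) = 2.9082e-05
20 log₁₀(2.9082e-05) = -90.73 dB
∠(j14 + 0.68) = arctan(14/0.68) = 87.22°
∠(j14 + 14) = arctan(14/14) = 45.00°
∠(j14 + 152) = arctan(14/152) = 5.26°
∠(j14 + 3030) = arctan(14/3030) = 0.26°
∠L(j14) = 87.22° − (45.00° + 5.26° + 0.26°) = 36.69°

|L| = -90.7 dB, ∠L = 36.7 deg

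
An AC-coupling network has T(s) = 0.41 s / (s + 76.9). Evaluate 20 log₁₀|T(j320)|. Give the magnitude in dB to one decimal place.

-8.0 dB

|j320| = 320
|j320 + 76.9| = √(320² + 76.9²) = 329.1
|T(j320)| = 0.41 × 320 / 329.1 = 0.39865
20 log₁₀(0.39865) = -7.99 dB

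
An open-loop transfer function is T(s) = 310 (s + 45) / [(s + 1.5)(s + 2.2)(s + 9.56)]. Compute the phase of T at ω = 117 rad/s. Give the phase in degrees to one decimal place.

-194.6°

∠(j117 + 45) = arctan(117/45) = 68.96°
∠(j117 + 1.5) = arctan(117/1.5) = 89.27°
∠(j117 + 2.2) = arctan(117/2.2) = 88.92°
∠(j117 + 9.56) = arctan(117/9.56) = 85.33°
∠T(j117) = 68.96° − (89.27° + 88.92° + 85.33°) = -194.55°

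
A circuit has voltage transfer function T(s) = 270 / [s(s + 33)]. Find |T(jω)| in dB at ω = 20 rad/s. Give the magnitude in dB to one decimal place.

-9.1 dB

|j20 + 33| = √(20² + 33²) = 38.59
|j20| = 20
|T(j20)| = 270 / (38.59 × 20) = 0.34985
20 log₁₀(0.34985) = -9.12 dB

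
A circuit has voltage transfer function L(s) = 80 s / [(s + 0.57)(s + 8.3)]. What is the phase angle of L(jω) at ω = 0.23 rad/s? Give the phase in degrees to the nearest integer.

66 deg

∠(j0.23) = 90.00°
∠(j0.23 + 0.57) = arctan(0.23/0.57) = 21.97°
∠(j0.23 + 8.3) = arctan(0.23/8.3) = 1.59°
∠L(j0.23) = 90.00° − (21.97° + 1.59°) = 66.44°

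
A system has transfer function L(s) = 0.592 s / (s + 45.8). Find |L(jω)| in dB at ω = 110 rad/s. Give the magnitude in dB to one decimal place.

-5.2 dB

|j110| = 110
|j110 + 45.8| = √(110² + 45.8²) = 119.2
|L(j110)| = 0.592 × 110 / 119.2 = 0.54652
20 log₁₀(0.54652) = -5.25 dB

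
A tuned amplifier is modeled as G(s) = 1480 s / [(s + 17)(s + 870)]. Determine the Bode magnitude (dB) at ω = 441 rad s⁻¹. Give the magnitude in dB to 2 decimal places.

3.62 dB

|j441| = 441
|j441 + 17| = √(441² + 17²) = 441.3
|j441 + 870| = √(441² + 870²) = 975.4
|G(j441)| = 1480 × 441 / (441.3 × 975.4) = 1.5162
20 log₁₀(1.5162) = 3.615 dB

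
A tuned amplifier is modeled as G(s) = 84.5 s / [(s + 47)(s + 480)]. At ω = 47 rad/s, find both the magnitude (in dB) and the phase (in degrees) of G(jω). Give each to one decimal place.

|j47| = 47
|j47 + 47| = √(47² + 47²) = 66.47
|j47 + 480| = √(47² + 480²) = 482.3
|G(j47)| = 84.5 × 47 / (66.47 × 482.3) = 0.12389
20 log₁₀(0.12389) = -18.14 dB
∠(j47) = 90.00°
∠(j47 + 47) = arctan(47/47) = 45.00°
∠(j47 + 480) = arctan(47/480) = 5.59°
∠G(j47) = 90.00° − (45.00° + 5.59°) = 39.41°

|G| = -18.1 dB, ∠G = 39.4°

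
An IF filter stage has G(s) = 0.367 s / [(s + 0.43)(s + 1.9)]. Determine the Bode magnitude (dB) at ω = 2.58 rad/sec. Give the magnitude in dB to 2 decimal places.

-18.94 dB

|j2.58| = 2.58
|j2.58 + 0.43| = √(2.58² + 0.43²) = 2.616
|j2.58 + 1.9| = √(2.58² + 1.9²) = 3.204
|G(j2.58)| = 0.367 × 2.58 / (2.616 × 3.204) = 0.11298
20 log₁₀(0.11298) = -18.940 dB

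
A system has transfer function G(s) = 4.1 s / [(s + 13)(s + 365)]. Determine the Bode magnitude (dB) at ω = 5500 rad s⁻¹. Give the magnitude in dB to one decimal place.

|j5500| = 5500
|j5500 + 13| = √(5500² + 13²) = 5500
|j5500 + 365| = √(5500² + 365²) = 5512
|G(j5500)| = 4.1 × 5500 / (5500 × 5512) = 0.00074382
20 log₁₀(0.00074382) = -62.57 dB

-62.6 dB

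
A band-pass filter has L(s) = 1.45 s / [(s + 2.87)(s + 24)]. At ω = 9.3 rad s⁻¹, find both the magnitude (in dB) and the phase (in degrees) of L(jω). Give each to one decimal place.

|L| = -25.4 dB, ∠L = -4.0°

|j9.3| = 9.3
|j9.3 + 2.87| = √(9.3² + 2.87²) = 9.733
|j9.3 + 24| = √(9.3² + 24²) = 25.74
|L(j9.3)| = 1.45 × 9.3 / (9.733 × 25.74) = 0.05383
20 log₁₀(0.05383) = -25.38 dB
∠(j9.3) = 90.00°
∠(j9.3 + 2.87) = arctan(9.3/2.87) = 72.85°
∠(j9.3 + 24) = arctan(9.3/24) = 21.18°
∠L(j9.3) = 90.00° − (72.85° + 21.18°) = -4.03°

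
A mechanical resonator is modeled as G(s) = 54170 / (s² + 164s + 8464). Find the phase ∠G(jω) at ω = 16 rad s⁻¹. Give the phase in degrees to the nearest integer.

-18 deg

∠[(j16)² + 164(j16) + 8464] = ∠[8208 + j2624] = 17.73°
∠G(j16) = −17.73° = -17.73°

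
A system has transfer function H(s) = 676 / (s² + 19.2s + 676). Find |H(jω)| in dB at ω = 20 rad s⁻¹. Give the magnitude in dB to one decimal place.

|(j20)² + 19.2(j20) + 676| = |276 + j384| = 472.9
|H(j20)| = 676 / 472.9 = 1.4295
20 log₁₀(1.4295) = 3.10 dB

3.1 dB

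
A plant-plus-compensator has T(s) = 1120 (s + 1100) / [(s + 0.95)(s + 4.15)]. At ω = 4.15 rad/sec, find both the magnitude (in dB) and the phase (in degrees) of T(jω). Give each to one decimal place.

|j4.15 + 1100| = √(4.15² + 1100²) = 1100
|j4.15 + 0.95| = √(4.15² + 0.95²) = 4.257
|j4.15 + 4.15| = √(4.15² + 4.15²) = 5.869
|T(j4.15)| = 1120 × 1100 / (4.257 × 5.869) = 49307
20 log₁₀(49307) = 93.86 dB
∠(j4.15 + 1100) = arctan(4.15/1100) = 0.22°
∠(j4.15 + 0.95) = arctan(4.15/0.95) = 77.11°
∠(j4.15 + 4.15) = arctan(4.15/4.15) = 45.00°
∠T(j4.15) = 0.22° − (77.11° + 45.00°) = -121.89°

|T| = 93.9 dB, ∠T = -121.9°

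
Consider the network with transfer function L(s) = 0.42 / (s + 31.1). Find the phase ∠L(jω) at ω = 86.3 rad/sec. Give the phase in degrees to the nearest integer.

∠(j86.3 + 31.1) = arctan(86.3/31.1) = 70.18°
∠L(j86.3) = −70.18° = -70.18°

-70°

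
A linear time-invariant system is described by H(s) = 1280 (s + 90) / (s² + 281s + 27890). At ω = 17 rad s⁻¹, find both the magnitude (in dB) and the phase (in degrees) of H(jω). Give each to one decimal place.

|j17 + 90| = √(17² + 90²) = 91.59
|(j17)² + 281(j17) + 27890| = |27601 + j4777| = 2.801e+04
|H(j17)| = 1280 × 91.59 / 2.801e+04 = 4.1853
20 log₁₀(4.1853) = 12.43 dB
∠(j17 + 90) = arctan(17/90) = 10.70°
∠[(j17)² + 281(j17) + 27890] = ∠[27601 + j4777] = 9.82°
∠H(j17) = 10.70° − 9.82° = 0.88°

|H| = 12.4 dB, ∠H = 0.9°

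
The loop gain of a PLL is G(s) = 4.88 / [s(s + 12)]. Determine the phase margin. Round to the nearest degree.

Gain crossover: |G(jω)| = 1 at ω ≈ 0.406 rad s⁻¹.
∠G(j0.406) = −90° − arctan(0.406/12) ≈ -91.94°
PM = 180° + (-91.94°) = 88.06°

88°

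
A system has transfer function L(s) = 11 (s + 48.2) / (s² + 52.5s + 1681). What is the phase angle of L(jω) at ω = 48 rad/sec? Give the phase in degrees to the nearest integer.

-59°

∠(j48 + 48.2) = arctan(48/48.2) = 44.88°
∠[(j48)² + 52.5(j48) + 1681] = ∠[-623 + j2520] = 103.89°
∠L(j48) = 44.88° − 103.89° = -59.01°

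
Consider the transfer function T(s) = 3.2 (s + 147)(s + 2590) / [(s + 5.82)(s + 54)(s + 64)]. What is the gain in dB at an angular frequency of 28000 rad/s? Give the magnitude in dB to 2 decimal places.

|j28000 + 147| = √(28000² + 147²) = 2.8e+04
|j28000 + 2590| = √(28000² + 2590²) = 2.812e+04
|j28000 + 5.82| = √(28000² + 5.82²) = 2.8e+04
|j28000 + 54| = √(28000² + 54²) = 2.8e+04
|j28000 + 64| = √(28000² + 64²) = 2.8e+04
|T(j28000)| = 3.2 × 2.8e+04 × 2.812e+04 / (2.8e+04 × 2.8e+04 × 2.8e+04) = 0.00011477
20 log₁₀(0.00011477) = -78.803 dB

-78.80 dB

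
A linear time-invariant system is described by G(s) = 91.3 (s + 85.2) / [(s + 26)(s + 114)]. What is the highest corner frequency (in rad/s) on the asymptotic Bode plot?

114 rad/s

Break frequencies occur at each pole and zero magnitude: 26 rad/s, 85.2 rad/s, 114 rad/s.
The highest is 114 rad/s.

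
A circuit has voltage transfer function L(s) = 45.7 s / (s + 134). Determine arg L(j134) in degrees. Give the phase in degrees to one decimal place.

45.0°

∠(j134) = 90.00°
∠(j134 + 134) = arctan(134/134) = 45.00°
∠L(j134) = 90.00° − 45.00° = 45.00°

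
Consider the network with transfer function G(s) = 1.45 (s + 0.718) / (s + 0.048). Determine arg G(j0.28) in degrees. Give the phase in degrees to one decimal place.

-59.0°

∠(j0.28 + 0.718) = arctan(0.28/0.718) = 21.30°
∠(j0.28 + 0.048) = arctan(0.28/0.048) = 80.27°
∠G(j0.28) = 21.30° − 80.27° = -58.97°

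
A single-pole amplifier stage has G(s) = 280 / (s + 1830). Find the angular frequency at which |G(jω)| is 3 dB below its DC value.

For a single-pole low-pass, the −3 dB point is at the pole: ω = 1830 rad/s.

1830 rad/s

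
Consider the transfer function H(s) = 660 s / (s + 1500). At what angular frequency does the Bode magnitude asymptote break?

1500 rad/sec

The single real pole at s = −1500 gives a corner at ω = 1500 rad/sec.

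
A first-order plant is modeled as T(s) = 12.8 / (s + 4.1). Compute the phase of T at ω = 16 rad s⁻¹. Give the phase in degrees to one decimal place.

-75.6°

∠(j16 + 4.1) = arctan(16/4.1) = 75.63°
∠T(j16) = −75.63° = -75.63°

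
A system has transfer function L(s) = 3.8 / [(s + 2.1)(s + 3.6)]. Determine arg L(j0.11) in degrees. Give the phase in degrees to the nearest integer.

∠(j0.11 + 2.1) = arctan(0.11/2.1) = 3.00°
∠(j0.11 + 3.6) = arctan(0.11/3.6) = 1.75°
∠L(j0.11) = − (3.00° + 1.75°) = -4.75°

-5 deg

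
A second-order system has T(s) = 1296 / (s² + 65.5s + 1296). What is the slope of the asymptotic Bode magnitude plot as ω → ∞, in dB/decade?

With 0 zeros and 2 poles, the high-frequency asymptotic slope is 20 × (0 − 2) = -40 dB/decade.

-40 dB/decade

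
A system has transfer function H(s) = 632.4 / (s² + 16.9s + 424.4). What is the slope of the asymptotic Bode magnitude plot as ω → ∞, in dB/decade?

-40 dB/decade

With 0 zeros and 2 poles, the high-frequency asymptotic slope is 20 × (0 − 2) = -40 dB/decade.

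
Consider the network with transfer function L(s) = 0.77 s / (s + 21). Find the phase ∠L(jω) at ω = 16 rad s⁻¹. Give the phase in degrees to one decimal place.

∠(j16) = 90.00°
∠(j16 + 21) = arctan(16/21) = 37.30°
∠L(j16) = 90.00° − 37.30° = 52.70°

52.7 deg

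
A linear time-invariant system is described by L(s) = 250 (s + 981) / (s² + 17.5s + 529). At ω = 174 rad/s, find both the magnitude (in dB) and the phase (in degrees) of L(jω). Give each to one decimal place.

|j174 + 981| = √(174² + 981²) = 996.3
|(j174)² + 17.5(j174) + 529| = |-29747 + j3045| = 2.99e+04
|L(j174)| = 250 × 996.3 / 2.99e+04 = 8.3297
20 log₁₀(8.3297) = 18.41 dB
∠(j174 + 981) = arctan(174/981) = 10.06°
∠[(j174)² + 17.5(j174) + 529] = ∠[-29747 + j3045] = 174.16°
∠L(j174) = 10.06° − 174.16° = -164.10°

|L| = 18.4 dB, ∠L = -164.1°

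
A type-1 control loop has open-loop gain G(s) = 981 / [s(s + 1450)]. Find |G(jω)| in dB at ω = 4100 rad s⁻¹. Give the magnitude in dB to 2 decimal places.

-85.19 dB

|j4100 + 1450| = √(4100² + 1450²) = 4349
|j4100| = 4100
|G(j4100)| = 981 / (4349 × 4100) = 5.5019e-05
20 log₁₀(5.5019e-05) = -85.190 dB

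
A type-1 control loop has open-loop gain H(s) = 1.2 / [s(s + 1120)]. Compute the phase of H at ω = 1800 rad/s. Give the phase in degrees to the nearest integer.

-148°

∠(j1800 + 1120) = arctan(1800/1120) = 58.11°
∠(j1800) = 90.00°
∠H(j1800) = − (58.11° + 90.00°) = -148.11°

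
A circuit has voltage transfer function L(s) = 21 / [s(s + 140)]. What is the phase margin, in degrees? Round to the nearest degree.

Gain crossover: |L(jω)| = 1 at ω ≈ 0.15 rad s⁻¹.
∠L(j0.15) = −90° − arctan(0.15/140) ≈ -90.06°
PM = 180° + (-90.06°) = 89.94°

90°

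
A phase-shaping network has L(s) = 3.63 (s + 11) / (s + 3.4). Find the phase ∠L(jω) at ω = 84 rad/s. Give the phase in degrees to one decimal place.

-5.1 deg

∠(j84 + 11) = arctan(84/11) = 82.54°
∠(j84 + 3.4) = arctan(84/3.4) = 87.68°
∠L(j84) = 82.54° − 87.68° = -5.14°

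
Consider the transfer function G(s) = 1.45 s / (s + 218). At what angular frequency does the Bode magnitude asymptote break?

The single real pole at s = −218 gives a corner at ω = 218 rad/s.

218 rad/s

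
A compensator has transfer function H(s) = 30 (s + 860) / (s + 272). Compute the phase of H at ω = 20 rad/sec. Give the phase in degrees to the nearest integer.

∠(j20 + 860) = arctan(20/860) = 1.33°
∠(j20 + 272) = arctan(20/272) = 4.21°
∠H(j20) = 1.33° − 4.21° = -2.87°

-3 deg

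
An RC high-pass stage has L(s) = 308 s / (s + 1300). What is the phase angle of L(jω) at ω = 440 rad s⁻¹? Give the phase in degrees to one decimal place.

∠(j440) = 90.00°
∠(j440 + 1300) = arctan(440/1300) = 18.70°
∠L(j440) = 90.00° − 18.70° = 71.30°

71.3 deg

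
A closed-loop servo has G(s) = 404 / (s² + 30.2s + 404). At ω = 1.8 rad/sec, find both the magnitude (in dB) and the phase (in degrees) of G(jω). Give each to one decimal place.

|(j1.8)² + 30.2(j1.8) + 404| = |400.76 + j54.36| = 404.4
|G(j1.8)| = 404 / 404.4 = 0.99894
20 log₁₀(0.99894) = -0.01 dB
∠[(j1.8)² + 30.2(j1.8) + 404] = ∠[400.76 + j54.36] = 7.72°
∠G(j1.8) = −7.72° = -7.72°

|G| = -0.0 dB, ∠G = -7.7 deg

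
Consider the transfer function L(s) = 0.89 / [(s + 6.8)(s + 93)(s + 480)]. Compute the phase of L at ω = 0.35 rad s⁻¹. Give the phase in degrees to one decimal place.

-3.2°

∠(j0.35 + 6.8) = arctan(0.35/6.8) = 2.95°
∠(j0.35 + 93) = arctan(0.35/93) = 0.22°
∠(j0.35 + 480) = arctan(0.35/480) = 0.04°
∠L(j0.35) = − (2.95° + 0.22° + 0.04°) = -3.20°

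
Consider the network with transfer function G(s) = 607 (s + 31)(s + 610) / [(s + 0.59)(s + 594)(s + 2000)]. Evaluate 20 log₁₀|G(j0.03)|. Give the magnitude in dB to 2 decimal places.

24.27 dB

|j0.03 + 31| = √(0.03² + 31²) = 31
|j0.03 + 610| = √(0.03² + 610²) = 610
|j0.03 + 0.59| = √(0.03² + 0.59²) = 0.5908
|j0.03 + 594| = √(0.03² + 594²) = 594
|j0.03 + 2000| = √(0.03² + 2000²) = 2000
|G(j0.03)| = 607 × 31 × 610 / (0.5908 × 594 × 2000) = 16.355
20 log₁₀(16.355) = 24.273 dB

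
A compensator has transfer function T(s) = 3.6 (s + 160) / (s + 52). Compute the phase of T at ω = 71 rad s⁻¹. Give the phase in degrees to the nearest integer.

-30 deg

∠(j71 + 160) = arctan(71/160) = 23.93°
∠(j71 + 52) = arctan(71/52) = 53.78°
∠T(j71) = 23.93° − 53.78° = -29.85°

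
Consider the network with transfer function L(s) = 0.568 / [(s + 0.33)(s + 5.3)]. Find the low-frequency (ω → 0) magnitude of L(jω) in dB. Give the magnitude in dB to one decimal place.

L(0) = 0.568 / (0.33 × 5.3) = 0.32476
20 log₁₀(0.32476) = -9.77 dB

-9.8 dB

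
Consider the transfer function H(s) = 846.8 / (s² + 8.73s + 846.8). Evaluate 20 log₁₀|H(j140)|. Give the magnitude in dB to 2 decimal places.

|(j140)² + 8.73(j140) + 846.8| = |-18753 + j1222.2| = 1.879e+04
|H(j140)| = 846.8 / 1.879e+04 = 0.045059
20 log₁₀(0.045059) = -26.924 dB

-26.92 dB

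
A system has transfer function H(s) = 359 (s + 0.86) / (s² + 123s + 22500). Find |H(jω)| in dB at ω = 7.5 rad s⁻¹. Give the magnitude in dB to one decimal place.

-18.4 dB

|j7.5 + 0.86| = √(7.5² + 0.86²) = 7.549
|(j7.5)² + 123(j7.5) + 22500| = |22444 + j922.5| = 2.246e+04
|H(j7.5)| = 359 × 7.549 / 2.246e+04 = 0.12065
20 log₁₀(0.12065) = -18.37 dB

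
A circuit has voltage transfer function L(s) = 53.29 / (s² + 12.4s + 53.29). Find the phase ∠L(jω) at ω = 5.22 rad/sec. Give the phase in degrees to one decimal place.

∠[(j5.22)² + 12.4(j5.22) + 53.29] = ∠[26.042 + j64.728] = 68.08°
∠L(j5.22) = −68.08° = -68.08°

-68.1°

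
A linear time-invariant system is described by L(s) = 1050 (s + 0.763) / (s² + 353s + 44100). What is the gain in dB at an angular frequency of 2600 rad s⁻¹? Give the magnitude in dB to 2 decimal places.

-7.90 dB

|j2600 + 0.763| = √(2600² + 0.763²) = 2600
|(j2600)² + 353(j2600) + 44100| = |-6.7159e+06 + j9.178e+05| = 6.778e+06
|L(j2600)| = 1050 × 2600 / 6.778e+06 = 0.40275
20 log₁₀(0.40275) = -7.899 dB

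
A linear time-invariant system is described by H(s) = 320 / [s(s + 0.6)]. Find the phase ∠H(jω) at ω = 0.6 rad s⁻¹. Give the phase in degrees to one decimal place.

∠(j0.6 + 0.6) = arctan(0.6/0.6) = 45.00°
∠(j0.6) = 90.00°
∠H(j0.6) = − (45.00° + 90.00°) = -135.00°

-135.0 deg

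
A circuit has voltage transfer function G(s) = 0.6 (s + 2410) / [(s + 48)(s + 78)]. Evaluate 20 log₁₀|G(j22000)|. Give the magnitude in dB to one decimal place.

|j22000 + 2410| = √(22000² + 2410²) = 2.213e+04
|j22000 + 48| = √(22000² + 48²) = 2.2e+04
|j22000 + 78| = √(22000² + 78²) = 2.2e+04
|G(j22000)| = 0.6 × 2.213e+04 / (2.2e+04 × 2.2e+04) = 2.7436e-05
20 log₁₀(2.7436e-05) = -91.23 dB

-91.2 dB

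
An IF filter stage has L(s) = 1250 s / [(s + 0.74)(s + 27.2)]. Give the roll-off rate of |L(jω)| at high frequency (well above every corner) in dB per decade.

-20 dB/decade

With 1 zero and 2 poles, the high-frequency asymptotic slope is 20 × (1 − 2) = -20 dB/decade.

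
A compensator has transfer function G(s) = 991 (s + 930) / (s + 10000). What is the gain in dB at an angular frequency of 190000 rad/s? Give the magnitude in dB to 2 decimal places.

59.91 dB

|j190000 + 930| = √(190000² + 930²) = 1.9e+05
|j190000 + 10000| = √(190000² + 10000²) = 1.903e+05
|G(j190000)| = 991 × 1.9e+05 / 1.903e+05 = 989.64
20 log₁₀(989.64) = 59.910 dB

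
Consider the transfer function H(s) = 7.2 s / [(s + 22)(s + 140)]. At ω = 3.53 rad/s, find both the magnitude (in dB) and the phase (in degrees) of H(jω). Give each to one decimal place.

|H| = -41.8 dB, ∠H = 79.4°

|j3.53| = 3.53
|j3.53 + 22| = √(3.53² + 22²) = 22.28
|j3.53 + 140| = √(3.53² + 140²) = 140
|H(j3.53)| = 7.2 × 3.53 / (22.28 × 140) = 0.0081451
20 log₁₀(0.0081451) = -41.78 dB
∠(j3.53) = 90.00°
∠(j3.53 + 22) = arctan(3.53/22) = 9.12°
∠(j3.53 + 140) = arctan(3.53/140) = 1.44°
∠H(j3.53) = 90.00° − (9.12° + 1.44°) = 79.44°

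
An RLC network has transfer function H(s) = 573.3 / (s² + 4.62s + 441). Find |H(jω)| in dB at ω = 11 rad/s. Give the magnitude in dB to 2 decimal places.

|(j11)² + 4.62(j11) + 441| = |320 + j50.82| = 324
|H(j11)| = 573.3 / 324 = 1.7694
20 log₁₀(1.7694) = 4.956 dB

4.96 dB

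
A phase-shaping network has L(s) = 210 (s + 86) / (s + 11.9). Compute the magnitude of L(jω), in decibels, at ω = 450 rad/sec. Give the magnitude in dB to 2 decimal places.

46.60 dB

|j450 + 86| = √(450² + 86²) = 458.1
|j450 + 11.9| = √(450² + 11.9²) = 450.2
|L(j450)| = 210 × 458.1 / 450.2 = 213.73
20 log₁₀(213.73) = 46.597 dB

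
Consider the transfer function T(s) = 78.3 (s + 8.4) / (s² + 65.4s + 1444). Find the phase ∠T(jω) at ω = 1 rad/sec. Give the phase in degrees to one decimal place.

∠(j1 + 8.4) = arctan(1/8.4) = 6.79°
∠[(j1)² + 65.4(j1) + 1444] = ∠[1443 + j65.4] = 2.59°
∠T(j1) = 6.79° − 2.59° = 4.19°

4.2°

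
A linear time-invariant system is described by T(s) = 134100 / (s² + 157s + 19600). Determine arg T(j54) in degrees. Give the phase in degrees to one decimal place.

∠[(j54)² + 157(j54) + 19600] = ∠[16684 + j8478] = 26.94°
∠T(j54) = −26.94° = -26.94°

-26.9°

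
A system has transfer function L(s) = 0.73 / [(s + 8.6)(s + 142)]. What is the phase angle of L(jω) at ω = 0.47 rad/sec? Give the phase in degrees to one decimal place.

-3.3°

∠(j0.47 + 8.6) = arctan(0.47/8.6) = 3.13°
∠(j0.47 + 142) = arctan(0.47/142) = 0.19°
∠L(j0.47) = − (3.13° + 0.19°) = -3.32°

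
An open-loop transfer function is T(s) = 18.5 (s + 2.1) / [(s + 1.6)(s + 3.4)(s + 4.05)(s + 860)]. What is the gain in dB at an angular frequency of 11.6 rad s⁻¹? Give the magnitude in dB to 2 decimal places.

-76.72 dB

|j11.6 + 2.1| = √(11.6² + 2.1²) = 11.79
|j11.6 + 1.6| = √(11.6² + 1.6²) = 11.71
|j11.6 + 3.4| = √(11.6² + 3.4²) = 12.09
|j11.6 + 4.05| = √(11.6² + 4.05²) = 12.29
|j11.6 + 860| = √(11.6² + 860²) = 860.1
|T(j11.6)| = 18.5 × 11.79 / (11.71 × 12.09 × 12.29 × 860.1) = 0.0001458
20 log₁₀(0.0001458) = -76.725 dB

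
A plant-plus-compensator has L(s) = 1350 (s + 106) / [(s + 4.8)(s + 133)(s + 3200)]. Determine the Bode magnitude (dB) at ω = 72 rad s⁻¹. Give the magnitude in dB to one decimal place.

|j72 + 106| = √(72² + 106²) = 128.1
|j72 + 4.8| = √(72² + 4.8²) = 72.16
|j72 + 133| = √(72² + 133²) = 151.2
|j72 + 3200| = √(72² + 3200²) = 3201
|L(j72)| = 1350 × 128.1 / (72.16 × 151.2 × 3201) = 0.0049523
20 log₁₀(0.0049523) = -46.10 dB

-46.1 dB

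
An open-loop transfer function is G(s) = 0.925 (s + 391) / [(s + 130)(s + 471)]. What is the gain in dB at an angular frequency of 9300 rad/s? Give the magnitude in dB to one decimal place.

-80.1 dB

|j9300 + 391| = √(9300² + 391²) = 9308
|j9300 + 130| = √(9300² + 130²) = 9301
|j9300 + 471| = √(9300² + 471²) = 9312
|G(j9300)| = 0.925 × 9308 / (9301 × 9312) = 9.9413e-05
20 log₁₀(9.9413e-05) = -80.05 dB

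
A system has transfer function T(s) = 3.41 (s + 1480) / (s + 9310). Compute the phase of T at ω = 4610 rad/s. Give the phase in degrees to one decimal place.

∠(j4610 + 1480) = arctan(4610/1480) = 72.20°
∠(j4610 + 9310) = arctan(4610/9310) = 26.34°
∠T(j4610) = 72.20° − 26.34° = 45.86°

45.9°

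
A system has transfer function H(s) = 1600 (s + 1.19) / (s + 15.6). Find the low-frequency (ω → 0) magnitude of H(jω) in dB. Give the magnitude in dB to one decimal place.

41.7 dB

H(0) = 1600 × 1.19 / 15.6 = 122.05
20 log₁₀(122.05) = 41.73 dB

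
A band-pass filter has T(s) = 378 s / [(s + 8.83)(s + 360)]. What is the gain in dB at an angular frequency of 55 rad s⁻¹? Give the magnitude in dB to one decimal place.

|j55| = 55
|j55 + 8.83| = √(55² + 8.83²) = 55.7
|j55 + 360| = √(55² + 360²) = 364.2
|T(j55)| = 378 × 55 / (55.7 × 364.2) = 1.0248
20 log₁₀(1.0248) = 0.21 dB

0.2 dB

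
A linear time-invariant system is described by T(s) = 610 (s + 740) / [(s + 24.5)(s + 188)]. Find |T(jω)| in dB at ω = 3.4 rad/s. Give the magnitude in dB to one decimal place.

|j3.4 + 740| = √(3.4² + 740²) = 740
|j3.4 + 24.5| = √(3.4² + 24.5²) = 24.73
|j3.4 + 188| = √(3.4² + 188²) = 188
|T(j3.4)| = 610 × 740 / (24.73 × 188) = 97.057
20 log₁₀(97.057) = 39.74 dB

39.7 dB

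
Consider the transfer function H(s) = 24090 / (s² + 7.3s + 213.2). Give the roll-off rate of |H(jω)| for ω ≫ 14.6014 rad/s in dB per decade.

With 0 zeros and 2 poles, the high-frequency asymptotic slope is 20 × (0 − 2) = -40 dB/decade.

-40 dB/decade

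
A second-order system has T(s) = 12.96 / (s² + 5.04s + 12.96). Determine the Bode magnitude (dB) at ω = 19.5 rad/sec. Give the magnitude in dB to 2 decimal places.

-29.35 dB

|(j19.5)² + 5.04(j19.5) + 12.96| = |-367.29 + j98.28| = 380.2
|T(j19.5)| = 12.96 / 380.2 = 0.034086
20 log₁₀(0.034086) = -29.348 dB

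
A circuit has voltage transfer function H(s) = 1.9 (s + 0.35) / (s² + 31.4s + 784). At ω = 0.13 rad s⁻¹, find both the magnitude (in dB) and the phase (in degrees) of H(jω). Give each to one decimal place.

|j0.13 + 0.35| = √(0.13² + 0.35²) = 0.3734
|(j0.13)² + 31.4(j0.13) + 784| = |783.98 + j4.082| = 784
|H(j0.13)| = 1.9 × 0.3734 / 784 = 0.00090484
20 log₁₀(0.00090484) = -60.87 dB
∠(j0.13 + 0.35) = arctan(0.13/0.35) = 20.38°
∠[(j0.13)² + 31.4(j0.13) + 784] = ∠[783.98 + j4.082] = 0.30°
∠H(j0.13) = 20.38° − 0.30° = 20.08°

|H| = -60.9 dB, ∠H = 20.1°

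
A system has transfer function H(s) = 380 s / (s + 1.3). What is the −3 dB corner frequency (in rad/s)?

For a single-pole high-pass, the −3 dB point is at the pole: ω = 1.3 rad/s.

1.3 rad/s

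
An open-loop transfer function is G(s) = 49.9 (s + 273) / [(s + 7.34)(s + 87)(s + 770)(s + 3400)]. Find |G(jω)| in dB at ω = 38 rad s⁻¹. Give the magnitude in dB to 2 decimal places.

-116.91 dB

|j38 + 273| = √(38² + 273²) = 275.6
|j38 + 7.34| = √(38² + 7.34²) = 38.7
|j38 + 87| = √(38² + 87²) = 94.94
|j38 + 770| = √(38² + 770²) = 770.9
|j38 + 3400| = √(38² + 3400²) = 3400
|G(j38)| = 49.9 × 275.6 / (38.7 × 94.94 × 770.9 × 3400) = 1.428e-06
20 log₁₀(1.428e-06) = -116.905 dB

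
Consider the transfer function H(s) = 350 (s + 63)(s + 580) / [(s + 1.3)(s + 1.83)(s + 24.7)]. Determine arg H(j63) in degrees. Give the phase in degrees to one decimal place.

-194.5 deg

∠(j63 + 63) = arctan(63/63) = 45.00°
∠(j63 + 580) = arctan(63/580) = 6.20°
∠(j63 + 1.3) = arctan(63/1.3) = 88.82°
∠(j63 + 1.83) = arctan(63/1.83) = 88.34°
∠(j63 + 24.7) = arctan(63/24.7) = 68.59°
∠H(j63) = 45.00° + 6.20° − (88.82° + 88.34° + 68.59°) = -194.55°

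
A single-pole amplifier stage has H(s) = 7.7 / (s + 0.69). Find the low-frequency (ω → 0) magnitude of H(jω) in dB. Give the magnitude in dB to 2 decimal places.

20.95 dB

H(0) = 7.7 / 0.69 = 11.159
20 log₁₀(11.159) = 20.953 dB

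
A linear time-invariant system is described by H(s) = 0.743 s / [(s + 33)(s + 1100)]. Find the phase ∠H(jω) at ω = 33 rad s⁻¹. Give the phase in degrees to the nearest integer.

∠(j33) = 90.00°
∠(j33 + 33) = arctan(33/33) = 45.00°
∠(j33 + 1100) = arctan(33/1100) = 1.72°
∠H(j33) = 90.00° − (45.00° + 1.72°) = 43.28°

43 deg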